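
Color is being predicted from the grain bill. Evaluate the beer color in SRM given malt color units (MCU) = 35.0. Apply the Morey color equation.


SRM = 1.4922 · MCU^0.6859
SRM = 1.4922 · 35.0^0.6859

17.0963 SRM


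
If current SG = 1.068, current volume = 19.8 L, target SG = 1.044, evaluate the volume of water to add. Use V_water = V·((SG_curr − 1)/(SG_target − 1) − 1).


V_water = 19.8·((1.068 − 1)/(1.044 − 1) − 1)

10.8000 L


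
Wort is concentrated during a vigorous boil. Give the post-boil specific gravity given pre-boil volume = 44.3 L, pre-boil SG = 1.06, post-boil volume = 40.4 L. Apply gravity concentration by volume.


SG_post = 1 + (SG_pre − 1)·V_pre/V_post
pts_pre = (1.06 − 1)·1000 = 60.0000
pts_post = 60.0000·44.3/40.4 = 65.7921
SG_post = 1 + 65.7921/1000

1.0658


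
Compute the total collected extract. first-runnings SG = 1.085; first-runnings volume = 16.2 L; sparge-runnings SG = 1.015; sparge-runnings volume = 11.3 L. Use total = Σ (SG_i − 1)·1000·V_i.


first = (1.085 − 1)·1000·16.2 = 1377.0000
sparge = (1.015 − 1)·1000·11.3 = 169.5000
total = 1377.0000 + 169.5000

1546.5000 gravity·L


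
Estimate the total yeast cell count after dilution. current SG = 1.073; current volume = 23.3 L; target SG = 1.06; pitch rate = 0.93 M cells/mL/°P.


V_w = V·((SG_c−1)/(SG_t−1)−1);  °P = 259 − 259/SG_t;  cells = rate·(V+V_w)·°P
V_w = 23.3·((1.073−1)/(1.06−1)−1) = 5.0483
V_final = 23.3 + 5.0483 = 28.3483
°P = 259 − 259/1.06 = 14.6604
cells = 0.93·28.3483·14.6604

386.5055 billion cells


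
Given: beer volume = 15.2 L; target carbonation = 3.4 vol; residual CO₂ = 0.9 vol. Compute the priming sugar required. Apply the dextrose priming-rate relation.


sugar = (target − residual)·4.0·V
sugar = (3.4 − 0.9)·4.0·15.2

152.0000 g


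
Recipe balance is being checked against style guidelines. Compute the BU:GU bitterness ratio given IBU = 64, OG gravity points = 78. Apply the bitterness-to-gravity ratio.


BU:GU = IBU / OG_points
BU:GU = 64 / 78

0.8205


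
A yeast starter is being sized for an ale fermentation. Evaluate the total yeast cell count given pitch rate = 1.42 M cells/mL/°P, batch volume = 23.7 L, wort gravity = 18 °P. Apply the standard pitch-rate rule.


cells (billions) = rate · V_L · °P
cells = 1.42 · 23.7 · 18

605.7720 billion cells


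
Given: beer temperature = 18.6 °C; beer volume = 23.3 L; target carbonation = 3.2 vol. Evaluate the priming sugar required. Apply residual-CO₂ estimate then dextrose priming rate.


residual = 14.695·(0.01821 + 0.09011·e^(−0.04·T));  sugar = (target − residual)·4.0·V
residual = 14.695·(0.01821 + 0.09011·e^(−0.04·18.6)) = 0.8969
sugar = (3.2 − 0.8969)·4.0·23.3

214.6534 g


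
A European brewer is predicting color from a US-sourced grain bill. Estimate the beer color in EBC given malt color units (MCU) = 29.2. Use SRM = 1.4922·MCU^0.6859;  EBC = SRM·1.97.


SRM = 1.4922·29.2^0.6859 = 15.0985
EBC = 15.0985·1.97

29.7440 EBC


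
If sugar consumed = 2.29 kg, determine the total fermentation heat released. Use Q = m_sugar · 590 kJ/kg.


Q = 2.29 · 590

1351.1000 kJ


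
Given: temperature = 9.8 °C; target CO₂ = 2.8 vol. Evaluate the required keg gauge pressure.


psi = vols/(0.01821 + 0.09011·e^(−0.04·T)) − 14.695
psi = 2.8/(0.01821 + 0.09011·e^(−0.04·9.8)) − 14.695

20.7043 psi


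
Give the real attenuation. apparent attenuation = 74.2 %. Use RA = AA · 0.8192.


RA = 74.2 · 0.8192

60.7846 %


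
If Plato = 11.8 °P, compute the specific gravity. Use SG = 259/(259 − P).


SG = 259/(259 − 11.8)

1.0477


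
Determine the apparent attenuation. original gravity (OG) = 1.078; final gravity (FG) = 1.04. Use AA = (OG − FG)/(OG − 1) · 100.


AA = (1.078 − 1.04)/(1.078 − 1) · 100

48.7179 %


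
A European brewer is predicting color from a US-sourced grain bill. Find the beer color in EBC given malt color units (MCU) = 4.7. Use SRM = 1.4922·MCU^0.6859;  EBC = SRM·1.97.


SRM = 1.4922·4.7^0.6859 = 4.3134
EBC = 4.3134·1.97

8.4974 EBC


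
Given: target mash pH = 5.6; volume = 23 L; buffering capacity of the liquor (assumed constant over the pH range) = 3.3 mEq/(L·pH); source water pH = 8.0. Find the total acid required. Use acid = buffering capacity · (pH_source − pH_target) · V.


acid = 3.3 · (8.0 − 5.6) · 23

182.1600 mEq


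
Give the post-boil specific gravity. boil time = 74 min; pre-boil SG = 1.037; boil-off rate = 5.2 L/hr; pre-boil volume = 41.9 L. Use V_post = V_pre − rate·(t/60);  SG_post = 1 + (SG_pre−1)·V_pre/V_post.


V_post = 41.9 − 5.2·(74/60) = 35.4867
SG_post = 1 + (1.037 − 1)·41.9/35.4867

1.0437


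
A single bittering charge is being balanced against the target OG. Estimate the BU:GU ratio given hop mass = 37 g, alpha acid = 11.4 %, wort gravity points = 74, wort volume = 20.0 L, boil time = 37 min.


U = 1.65·0.000125^(GP/1000)·(1−e^(−0.04t))/4.15;  IBU = (α/100)·m·U·1000/V;  BU:GU = IBU/GP
U = 1.65·0.000125^(74/1000)·(1−e^(−0.04·37))/4.15 = 0.1579
IBU = (11.4/100)·37·0.1579·1000/20.0 = 33.3046
BU:GU = 33.3046/74

0.4501


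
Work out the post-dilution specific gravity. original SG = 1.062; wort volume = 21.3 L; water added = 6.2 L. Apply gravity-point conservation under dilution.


SG_new = 1 + (SG_old − 1)·V_old/(V_old + V_water)
pts = (1.062 − 1)·1000·21.3/(21.3 + 6.2) = 48.0218
SG_new = 1 + 48.0218/1000

1.0480


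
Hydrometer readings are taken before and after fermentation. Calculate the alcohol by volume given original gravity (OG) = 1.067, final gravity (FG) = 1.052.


ABV = (OG − FG) · 131.25
ABV = (1.067 − 1.052) · 131.25

1.9687 % ABV


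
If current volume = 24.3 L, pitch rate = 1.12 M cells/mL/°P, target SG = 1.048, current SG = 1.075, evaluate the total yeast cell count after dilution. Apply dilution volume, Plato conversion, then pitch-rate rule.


V_w = V·((SG_c−1)/(SG_t−1)−1);  °P = 259 − 259/SG_t;  cells = rate·(V+V_w)·°P
V_w = 24.3·((1.075−1)/(1.048−1)−1) = 13.6687
V_final = 24.3 + 13.6687 = 37.9687
°P = 259 − 259/1.048 = 11.8626
cells = 1.12·37.9687·11.8626

504.4569 billion cells


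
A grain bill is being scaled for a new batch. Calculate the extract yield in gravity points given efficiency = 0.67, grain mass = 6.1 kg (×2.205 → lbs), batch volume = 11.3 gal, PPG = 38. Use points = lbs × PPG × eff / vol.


lbs = 6.1 × 2.205 = 13.4505
points = 13.4505 × 38 × 0.67 / 11.3

30.3053 points


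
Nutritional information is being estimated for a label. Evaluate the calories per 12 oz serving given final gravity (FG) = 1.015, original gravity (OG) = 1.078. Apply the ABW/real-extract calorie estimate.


ABW = (OG−FG)·131.25·0.79/FG;  °P = 259 − 259/SG (for OG→OE and FG→AE);  RE = 0.1808·OE + 0.8192·AE;  Cal = (6.9·ABW + 4·(RE−0.1))·FG·3.55
ABW = (1.078 − 1.015)·131.25·0.79/1.015 = 6.4358
OE = 259 − 259/1.078 = 18.7403 °P
AE = 259 − 259/1.015 = 3.8276 °P
RE = 0.1808·18.7403 + 0.8192·3.8276 = 6.5238 °P
Cal = (6.9·6.4358 + 4·(6.5238−0.1))·1.015·3.55

252.5952 kcal


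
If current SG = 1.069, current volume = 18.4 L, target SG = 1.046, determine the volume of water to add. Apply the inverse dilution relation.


V_water = V·((SG_curr − 1)/(SG_target − 1) − 1)
V_water = 18.4·((1.069 − 1)/(1.046 − 1) − 1)

9.2000 L


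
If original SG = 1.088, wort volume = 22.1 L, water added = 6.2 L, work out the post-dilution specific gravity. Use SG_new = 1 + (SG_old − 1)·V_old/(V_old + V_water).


pts = (1.088 − 1)·1000·22.1/(22.1 + 6.2) = 68.7208
SG_new = 1 + 68.7208/1000

1.0687


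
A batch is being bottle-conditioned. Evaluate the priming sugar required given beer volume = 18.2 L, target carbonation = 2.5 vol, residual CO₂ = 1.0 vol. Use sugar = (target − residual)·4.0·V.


sugar = (2.5 − 1.0)·4.0·18.2

109.2000 g


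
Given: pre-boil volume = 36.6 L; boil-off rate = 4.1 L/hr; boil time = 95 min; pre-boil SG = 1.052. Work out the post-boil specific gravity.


V_post = V_pre − rate·(t/60);  SG_post = 1 + (SG_pre−1)·V_pre/V_post
V_post = 36.6 − 4.1·(95/60) = 30.1083
SG_post = 1 + (1.052 − 1)·36.6/30.1083

1.0632


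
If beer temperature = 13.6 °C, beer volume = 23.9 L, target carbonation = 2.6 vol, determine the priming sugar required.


residual = 14.695·(0.01821 + 0.09011·e^(−0.04·T));  sugar = (target − residual)·4.0·V
residual = 14.695·(0.01821 + 0.09011·e^(−0.04·13.6)) = 1.0362
sugar = (2.6 − 1.0362)·4.0·23.9

149.5020 g


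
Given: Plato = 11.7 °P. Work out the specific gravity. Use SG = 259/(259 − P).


SG = 259/(259 − 11.7)

1.0473


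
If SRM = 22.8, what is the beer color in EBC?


EBC = SRM · 1.97
EBC = 22.8 · 1.97

44.9160 EBC


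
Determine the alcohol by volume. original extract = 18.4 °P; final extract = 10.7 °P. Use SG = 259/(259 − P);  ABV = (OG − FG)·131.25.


OG = 259/(259 − 18.4) = 1.0765
FG = 259/(259 − 10.7) = 1.0431
ABV = (1.0765 − 1.0431)·131.25

4.3814 % ABV


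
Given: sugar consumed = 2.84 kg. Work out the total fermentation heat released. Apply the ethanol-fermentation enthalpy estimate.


Q = m_sugar · 590 kJ/kg
Q = 2.84 · 590

1675.6000 kJ


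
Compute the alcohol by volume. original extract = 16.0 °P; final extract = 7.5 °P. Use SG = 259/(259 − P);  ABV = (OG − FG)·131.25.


OG = 259/(259 − 16.0) = 1.0658
FG = 259/(259 − 7.5) = 1.0298
ABV = (1.0658 − 1.0298)·131.25

4.7280 % ABV


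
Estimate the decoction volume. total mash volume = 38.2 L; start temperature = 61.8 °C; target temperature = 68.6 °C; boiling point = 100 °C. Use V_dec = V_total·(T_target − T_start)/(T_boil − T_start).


V_dec = 38.2·(68.6 − 61.8)/(100 − 61.8)

6.8000 L


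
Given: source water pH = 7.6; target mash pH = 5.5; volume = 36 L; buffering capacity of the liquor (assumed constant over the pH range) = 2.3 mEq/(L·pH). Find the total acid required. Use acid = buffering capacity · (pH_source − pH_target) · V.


acid = 2.3 · (7.6 − 5.5) · 36

173.8800 mEq


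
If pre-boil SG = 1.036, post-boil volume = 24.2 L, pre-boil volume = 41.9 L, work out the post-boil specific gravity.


SG_post = 1 + (SG_pre − 1)·V_pre/V_post
pts_pre = (1.036 − 1)·1000 = 36.0000
pts_post = 36.0000·41.9/24.2 = 62.3306
SG_post = 1 + 62.3306/1000

1.0623


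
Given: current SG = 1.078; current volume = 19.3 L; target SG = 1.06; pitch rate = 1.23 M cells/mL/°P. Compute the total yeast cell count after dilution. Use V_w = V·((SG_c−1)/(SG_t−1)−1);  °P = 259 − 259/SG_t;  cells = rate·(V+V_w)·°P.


V_w = 19.3·((1.078−1)/(1.06−1)−1) = 5.7900
V_final = 19.3 + 5.7900 = 25.0900
°P = 259 − 259/1.06 = 14.6604
cells = 1.23·25.0900·14.6604

452.4295 billion cells


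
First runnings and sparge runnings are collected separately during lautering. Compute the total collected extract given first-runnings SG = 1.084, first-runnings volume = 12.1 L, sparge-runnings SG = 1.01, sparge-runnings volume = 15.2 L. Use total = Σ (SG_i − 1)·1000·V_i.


first = (1.084 − 1)·1000·12.1 = 1016.4000
sparge = (1.01 − 1)·1000·15.2 = 152.0000
total = 1016.4000 + 152.0000

1168.4000 gravity·L


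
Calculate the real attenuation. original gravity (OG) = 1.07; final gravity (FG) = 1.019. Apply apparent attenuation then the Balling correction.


AA = (OG−FG)/(OG−1)·100;  RA = AA·0.8192
AA = (1.07 − 1.019)/(1.07 − 1)·100 = 72.8571
RA = 72.8571·0.8192

59.6846 %


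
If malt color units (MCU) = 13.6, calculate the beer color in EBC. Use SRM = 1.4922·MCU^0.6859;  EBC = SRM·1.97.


SRM = 1.4922·13.6^0.6859 = 8.9397
EBC = 8.9397·1.97

17.6111 EBC


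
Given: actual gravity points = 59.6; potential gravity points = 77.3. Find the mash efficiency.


efficiency = actual / potential × 100
efficiency = 59.6 / 77.3 × 100

77.1022 %


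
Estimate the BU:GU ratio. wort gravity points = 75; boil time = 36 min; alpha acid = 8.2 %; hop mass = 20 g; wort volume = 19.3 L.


U = 1.65·0.000125^(GP/1000)·(1−e^(−0.04t))/4.15;  IBU = (α/100)·m·U·1000/V;  BU:GU = IBU/GP
U = 1.65·0.000125^(75/1000)·(1−e^(−0.04·36))/4.15 = 0.1546
IBU = (8.2/100)·20·0.1546·1000/19.3 = 13.1388
BU:GU = 13.1388/75

0.1752


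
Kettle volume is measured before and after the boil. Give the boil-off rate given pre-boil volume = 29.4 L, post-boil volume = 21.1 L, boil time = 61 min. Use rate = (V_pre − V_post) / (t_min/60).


rate = (29.4 − 21.1) / (61/60)

8.1639 L/hr


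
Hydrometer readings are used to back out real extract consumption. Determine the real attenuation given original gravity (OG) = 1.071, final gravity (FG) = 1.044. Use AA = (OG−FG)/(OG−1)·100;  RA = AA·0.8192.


AA = (1.071 − 1.044)/(1.071 − 1)·100 = 38.0282
RA = 38.0282·0.8192

31.1527 %


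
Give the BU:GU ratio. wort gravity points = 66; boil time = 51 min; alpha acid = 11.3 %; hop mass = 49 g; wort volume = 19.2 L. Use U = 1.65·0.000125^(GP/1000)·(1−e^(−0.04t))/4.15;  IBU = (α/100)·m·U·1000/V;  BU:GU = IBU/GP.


U = 1.65·0.000125^(66/1000)·(1−e^(−0.04·51))/4.15 = 0.1911
IBU = (11.3/100)·49·0.1911·1000/19.2 = 55.1201
BU:GU = 55.1201/66

0.8352


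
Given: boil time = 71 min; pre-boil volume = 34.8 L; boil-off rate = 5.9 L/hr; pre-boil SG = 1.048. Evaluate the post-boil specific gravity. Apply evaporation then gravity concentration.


V_post = V_pre − rate·(t/60);  SG_post = 1 + (SG_pre−1)·V_pre/V_post
V_post = 34.8 − 5.9·(71/60) = 27.8183
SG_post = 1 + (1.048 − 1)·34.8/27.8183

1.0600


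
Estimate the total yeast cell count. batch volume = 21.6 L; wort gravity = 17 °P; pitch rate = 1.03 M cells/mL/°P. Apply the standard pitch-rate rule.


cells (billions) = rate · V_L · °P
cells = 1.03 · 21.6 · 17

378.2160 billion cells


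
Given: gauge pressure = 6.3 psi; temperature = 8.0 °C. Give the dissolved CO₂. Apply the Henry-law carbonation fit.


vols = (P + 14.695)·(0.01821 + 0.09011·e^(−0.04·T))
vols = (6.3 + 14.695)·(0.01821 + 0.09011·e^(−0.04·8.0))

1.7561 volumes


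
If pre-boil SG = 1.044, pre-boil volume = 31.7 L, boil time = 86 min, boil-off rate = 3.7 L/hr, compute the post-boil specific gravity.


V_post = V_pre − rate·(t/60);  SG_post = 1 + (SG_pre−1)·V_pre/V_post
V_post = 31.7 − 3.7·(86/60) = 26.3967
SG_post = 1 + (1.044 − 1)·31.7/26.3967

1.0528


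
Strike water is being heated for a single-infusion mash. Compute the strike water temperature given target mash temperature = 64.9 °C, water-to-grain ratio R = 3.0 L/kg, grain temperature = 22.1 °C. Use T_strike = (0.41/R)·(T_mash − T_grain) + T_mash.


T_strike = (0.41/3.0)·(64.9 − 22.1) + 64.9

70.7493 °C


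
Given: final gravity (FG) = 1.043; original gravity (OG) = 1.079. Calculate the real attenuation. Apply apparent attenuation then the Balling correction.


AA = (OG−FG)/(OG−1)·100;  RA = AA·0.8192
AA = (1.079 − 1.043)/(1.079 − 1)·100 = 45.5696
RA = 45.5696·0.8192

37.3306 %


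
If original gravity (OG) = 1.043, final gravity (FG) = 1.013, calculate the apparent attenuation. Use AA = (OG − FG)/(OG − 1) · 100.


AA = (1.043 − 1.013)/(1.043 − 1) · 100

69.7674 %


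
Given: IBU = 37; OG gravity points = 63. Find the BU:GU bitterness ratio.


BU:GU = IBU / OG_points
BU:GU = 37 / 63

0.5873


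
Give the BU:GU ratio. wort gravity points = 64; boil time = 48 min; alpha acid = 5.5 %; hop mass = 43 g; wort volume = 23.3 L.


U = 1.65·0.000125^(GP/1000)·(1−e^(−0.04t))/4.15;  IBU = (α/100)·m·U·1000/V;  BU:GU = IBU/GP
U = 1.65·0.000125^(64/1000)·(1−e^(−0.04·48))/4.15 = 0.1909
IBU = (5.5/100)·43·0.1909·1000/23.3 = 19.3759
BU:GU = 19.3759/64

0.3027


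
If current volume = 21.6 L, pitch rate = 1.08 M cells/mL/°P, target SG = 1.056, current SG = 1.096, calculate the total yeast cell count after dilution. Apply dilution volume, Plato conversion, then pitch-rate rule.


V_w = V·((SG_c−1)/(SG_t−1)−1);  °P = 259 − 259/SG_t;  cells = rate·(V+V_w)·°P
V_w = 21.6·((1.096−1)/(1.056−1)−1) = 15.4286
V_final = 21.6 + 15.4286 = 37.0286
°P = 259 − 259/1.056 = 13.7348
cells = 1.08·37.0286·13.7348

549.2684 billion cells


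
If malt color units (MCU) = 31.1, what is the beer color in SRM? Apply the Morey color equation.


SRM = 1.4922 · MCU^0.6859
SRM = 1.4922 · 31.1^0.6859

15.7656 SRM


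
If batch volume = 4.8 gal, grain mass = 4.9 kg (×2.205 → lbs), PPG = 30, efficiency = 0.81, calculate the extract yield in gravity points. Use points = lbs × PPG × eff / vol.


lbs = 4.9 × 2.205 = 10.8045
points = 10.8045 × 30 × 0.81 / 4.8

54.6978 points


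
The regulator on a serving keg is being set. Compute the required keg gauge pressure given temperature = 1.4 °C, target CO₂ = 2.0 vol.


psi = vols/(0.01821 + 0.09011·e^(−0.04·T)) − 14.695
psi = 2.0/(0.01821 + 0.09011·e^(−0.04·1.4)) − 14.695

4.6450 psi


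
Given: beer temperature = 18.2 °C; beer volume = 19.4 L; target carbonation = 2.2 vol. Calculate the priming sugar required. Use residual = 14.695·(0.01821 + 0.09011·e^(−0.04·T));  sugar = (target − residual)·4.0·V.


residual = 14.695·(0.01821 + 0.09011·e^(−0.04·18.2)) = 0.9070
sugar = (2.2 − 0.9070)·4.0·19.4

100.3367 g


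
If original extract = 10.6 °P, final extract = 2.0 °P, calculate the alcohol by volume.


SG = 259/(259 − P);  ABV = (OG − FG)·131.25
OG = 259/(259 − 10.6) = 1.0427
FG = 259/(259 − 2.0) = 1.0078
ABV = (1.0427 − 1.0078)·131.25

4.5794 % ABV


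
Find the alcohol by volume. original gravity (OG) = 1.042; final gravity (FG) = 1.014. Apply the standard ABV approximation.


ABV = (OG − FG) · 131.25
ABV = (1.042 − 1.014) · 131.25

3.6750 % ABV


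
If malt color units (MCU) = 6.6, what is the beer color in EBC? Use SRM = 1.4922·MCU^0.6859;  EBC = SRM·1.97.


SRM = 1.4922·6.6^0.6859 = 5.4444
EBC = 5.4444·1.97

10.7255 EBC


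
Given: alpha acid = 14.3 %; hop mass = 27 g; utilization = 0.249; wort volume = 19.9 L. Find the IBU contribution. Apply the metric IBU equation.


IBU = (α/100)·mass·U·1000 / V
IBU = (14.3/100)·27·0.249·1000 / 19.9

48.3110 IBU


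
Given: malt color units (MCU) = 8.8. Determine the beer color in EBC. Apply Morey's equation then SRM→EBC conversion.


SRM = 1.4922·MCU^0.6859;  EBC = SRM·1.97
SRM = 1.4922·8.8^0.6859 = 6.6320
EBC = 6.6320·1.97

13.0651 EBC


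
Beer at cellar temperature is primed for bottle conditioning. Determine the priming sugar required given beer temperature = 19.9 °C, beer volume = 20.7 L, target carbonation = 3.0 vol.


residual = 14.695·(0.01821 + 0.09011·e^(−0.04·T));  sugar = (target − residual)·4.0·V
residual = 14.695·(0.01821 + 0.09011·e^(−0.04·19.9)) = 0.8650
sugar = (3.0 − 0.8650)·4.0·20.7

176.7807 g


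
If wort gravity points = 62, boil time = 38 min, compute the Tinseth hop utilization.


U = 1.65·0.000125^(GP/1000) · (1 − e^(−0.04·t))/4.15
bigness = 1.65·0.000125^(62/1000) = 0.9451
boil_factor = (1 − e^(−0.04·38))/4.15 = 0.1883
U = 0.9451 · 0.1883

0.1779


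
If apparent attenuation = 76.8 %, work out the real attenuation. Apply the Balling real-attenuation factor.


RA = AA · 0.8192
RA = 76.8 · 0.8192

62.9146 %


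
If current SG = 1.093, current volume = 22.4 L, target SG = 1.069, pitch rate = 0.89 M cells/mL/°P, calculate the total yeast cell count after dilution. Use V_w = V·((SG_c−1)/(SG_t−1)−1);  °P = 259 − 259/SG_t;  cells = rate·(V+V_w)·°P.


V_w = 22.4·((1.093−1)/(1.069−1)−1) = 7.7913
V_final = 22.4 + 7.7913 = 30.1913
°P = 259 − 259/1.069 = 16.7175
cells = 0.89·30.1913·16.7175

449.2034 billion cells


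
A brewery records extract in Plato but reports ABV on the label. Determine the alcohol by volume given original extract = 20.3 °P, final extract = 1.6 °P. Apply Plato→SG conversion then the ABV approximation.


SG = 259/(259 − P);  ABV = (OG − FG)·131.25
OG = 259/(259 − 20.3) = 1.0850
FG = 259/(259 − 1.6) = 1.0062
ABV = (1.0850 − 1.0062)·131.25

10.3462 % ABV


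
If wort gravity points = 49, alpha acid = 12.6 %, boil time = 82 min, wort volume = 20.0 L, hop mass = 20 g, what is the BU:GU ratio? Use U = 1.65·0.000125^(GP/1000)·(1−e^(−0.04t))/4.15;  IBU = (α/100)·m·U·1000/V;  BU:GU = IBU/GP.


U = 1.65·0.000125^(49/1000)·(1−e^(−0.04·82))/4.15 = 0.2463
IBU = (12.6/100)·20·0.2463·1000/20.0 = 31.0383
BU:GU = 31.0383/49

0.6334


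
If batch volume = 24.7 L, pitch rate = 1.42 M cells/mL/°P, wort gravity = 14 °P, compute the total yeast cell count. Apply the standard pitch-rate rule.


cells (billions) = rate · V_L · °P
cells = 1.42 · 24.7 · 14

491.0360 billion cells


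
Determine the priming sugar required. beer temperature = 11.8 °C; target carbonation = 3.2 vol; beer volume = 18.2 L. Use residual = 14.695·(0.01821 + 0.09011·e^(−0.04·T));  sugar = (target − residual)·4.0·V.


residual = 14.695·(0.01821 + 0.09011·e^(−0.04·11.8)) = 1.0935
sugar = (3.2 − 1.0935)·4.0·18.2

153.3496 g


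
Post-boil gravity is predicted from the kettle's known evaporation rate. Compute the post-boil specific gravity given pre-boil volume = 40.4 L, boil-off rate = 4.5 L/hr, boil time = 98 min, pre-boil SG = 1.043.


V_post = V_pre − rate·(t/60);  SG_post = 1 + (SG_pre−1)·V_pre/V_post
V_post = 40.4 − 4.5·(98/60) = 33.0500
SG_post = 1 + (1.043 − 1)·40.4/33.0500

1.0526


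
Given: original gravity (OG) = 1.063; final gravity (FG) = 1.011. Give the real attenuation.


AA = (OG−FG)/(OG−1)·100;  RA = AA·0.8192
AA = (1.063 − 1.011)/(1.063 − 1)·100 = 82.5397
RA = 82.5397·0.8192

67.6165 %


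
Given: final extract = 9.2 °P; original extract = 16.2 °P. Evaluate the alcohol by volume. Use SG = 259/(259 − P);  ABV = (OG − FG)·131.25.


OG = 259/(259 − 16.2) = 1.0667
FG = 259/(259 − 9.2) = 1.0368
ABV = (1.0667 − 1.0368)·131.25

3.9233 % ABV


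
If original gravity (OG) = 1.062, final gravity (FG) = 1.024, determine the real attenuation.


AA = (OG−FG)/(OG−1)·100;  RA = AA·0.8192
AA = (1.062 − 1.024)/(1.062 − 1)·100 = 61.2903
RA = 61.2903·0.8192

50.2090 %


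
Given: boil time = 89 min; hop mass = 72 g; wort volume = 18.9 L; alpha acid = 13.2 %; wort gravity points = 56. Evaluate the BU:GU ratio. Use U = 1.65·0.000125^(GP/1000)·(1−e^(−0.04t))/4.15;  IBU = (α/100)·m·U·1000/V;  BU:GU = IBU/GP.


U = 1.65·0.000125^(56/1000)·(1−e^(−0.04·89))/4.15 = 0.2335
IBU = (13.2/100)·72·0.2335·1000/18.9 = 117.4296
BU:GU = 117.4296/56

2.0970


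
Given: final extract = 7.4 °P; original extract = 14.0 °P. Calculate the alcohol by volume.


SG = 259/(259 − P);  ABV = (OG − FG)·131.25
OG = 259/(259 − 14.0) = 1.0571
FG = 259/(259 − 7.4) = 1.0294
ABV = (1.0571 − 1.0294)·131.25

3.6397 % ABV


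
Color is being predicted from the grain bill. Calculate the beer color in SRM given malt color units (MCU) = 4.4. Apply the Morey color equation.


SRM = 1.4922 · MCU^0.6859
SRM = 1.4922 · 4.4^0.6859

4.1226 SRM


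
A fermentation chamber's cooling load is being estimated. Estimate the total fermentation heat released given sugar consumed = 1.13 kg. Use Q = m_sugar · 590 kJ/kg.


Q = 1.13 · 590

666.7000 kJ


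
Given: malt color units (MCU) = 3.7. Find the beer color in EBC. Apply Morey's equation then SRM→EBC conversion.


SRM = 1.4922·MCU^0.6859;  EBC = SRM·1.97
SRM = 1.4922·3.7^0.6859 = 3.6606
EBC = 3.6606·1.97

7.2115 EBC


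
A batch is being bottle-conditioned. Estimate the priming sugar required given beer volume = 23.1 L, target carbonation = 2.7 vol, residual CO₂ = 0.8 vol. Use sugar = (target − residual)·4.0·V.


sugar = (2.7 − 0.8)·4.0·23.1

175.5600 g


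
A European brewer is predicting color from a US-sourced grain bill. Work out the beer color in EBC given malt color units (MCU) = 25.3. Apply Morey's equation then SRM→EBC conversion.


SRM = 1.4922·MCU^0.6859;  EBC = SRM·1.97
SRM = 1.4922·25.3^0.6859 = 13.6845
EBC = 13.6845·1.97

26.9584 EBC


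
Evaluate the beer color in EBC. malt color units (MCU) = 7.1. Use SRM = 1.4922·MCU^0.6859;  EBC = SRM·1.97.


SRM = 1.4922·7.1^0.6859 = 5.7241
EBC = 5.7241·1.97

11.2764 EBC


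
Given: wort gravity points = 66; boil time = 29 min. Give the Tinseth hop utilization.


U = 1.65·0.000125^(GP/1000) · (1 − e^(−0.04·t))/4.15
bigness = 1.65·0.000125^(66/1000) = 0.9118
boil_factor = (1 − e^(−0.04·29))/4.15 = 0.1654
U = 0.9118 · 0.1654

0.1508


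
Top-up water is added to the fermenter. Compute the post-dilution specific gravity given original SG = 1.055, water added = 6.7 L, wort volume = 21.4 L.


SG_new = 1 + (SG_old − 1)·V_old/(V_old + V_water)
pts = (1.055 − 1)·1000·21.4/(21.4 + 6.7) = 41.8861
SG_new = 1 + 41.8861/1000

1.0419


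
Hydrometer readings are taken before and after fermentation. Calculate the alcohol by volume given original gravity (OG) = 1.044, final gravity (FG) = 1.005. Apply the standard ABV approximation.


ABV = (OG − FG) · 131.25
ABV = (1.044 − 1.005) · 131.25

5.1188 % ABV


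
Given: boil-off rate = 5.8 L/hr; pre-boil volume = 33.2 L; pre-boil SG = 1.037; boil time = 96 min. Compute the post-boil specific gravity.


V_post = V_pre − rate·(t/60);  SG_post = 1 + (SG_pre−1)·V_pre/V_post
V_post = 33.2 − 5.8·(96/60) = 23.9200
SG_post = 1 + (1.037 − 1)·33.2/23.9200

1.0514


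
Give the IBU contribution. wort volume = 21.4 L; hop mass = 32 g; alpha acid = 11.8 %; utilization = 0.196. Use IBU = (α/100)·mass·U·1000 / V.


IBU = (11.8/100)·32·0.196·1000 / 21.4

34.5839 IBU


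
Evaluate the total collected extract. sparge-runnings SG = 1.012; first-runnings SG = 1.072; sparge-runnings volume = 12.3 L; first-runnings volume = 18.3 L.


total = Σ (SG_i − 1)·1000·V_i
first = (1.072 − 1)·1000·18.3 = 1317.6000
sparge = (1.012 − 1)·1000·12.3 = 147.6000
total = 1317.6000 + 147.6000

1465.2000 gravity·L


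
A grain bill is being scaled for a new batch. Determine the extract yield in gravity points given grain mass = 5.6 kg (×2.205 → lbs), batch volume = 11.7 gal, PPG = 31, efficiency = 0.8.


points = lbs × PPG × eff / vol
lbs = 5.6 × 2.205 = 12.3480
points = 12.3480 × 31 × 0.8 / 11.7

26.1735 points


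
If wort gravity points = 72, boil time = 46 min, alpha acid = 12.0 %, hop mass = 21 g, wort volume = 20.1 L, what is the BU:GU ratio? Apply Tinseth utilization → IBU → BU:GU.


U = 1.65·0.000125^(GP/1000)·(1−e^(−0.04t))/4.15;  IBU = (α/100)·m·U·1000/V;  BU:GU = IBU/GP
U = 1.65·0.000125^(72/1000)·(1−e^(−0.04·46))/4.15 = 0.1751
IBU = (12.0/100)·21·0.1751·1000/20.1 = 21.9537
BU:GU = 21.9537/72

0.3049


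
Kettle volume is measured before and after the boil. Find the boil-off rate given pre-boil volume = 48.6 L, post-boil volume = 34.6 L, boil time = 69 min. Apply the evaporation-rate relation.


rate = (V_pre − V_post) / (t_min/60)
rate = (48.6 − 34.6) / (69/60)

12.1739 L/hr


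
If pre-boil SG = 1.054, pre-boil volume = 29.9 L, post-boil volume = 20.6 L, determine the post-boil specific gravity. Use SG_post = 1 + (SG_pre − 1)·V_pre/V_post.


pts_pre = (1.054 − 1)·1000 = 54.0000
pts_post = 54.0000·29.9/20.6 = 78.3786
SG_post = 1 + 78.3786/1000

1.0784


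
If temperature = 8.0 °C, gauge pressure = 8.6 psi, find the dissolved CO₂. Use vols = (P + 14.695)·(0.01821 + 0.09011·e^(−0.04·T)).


vols = (8.6 + 14.695)·(0.01821 + 0.09011·e^(−0.04·8.0))

1.9485 volumes


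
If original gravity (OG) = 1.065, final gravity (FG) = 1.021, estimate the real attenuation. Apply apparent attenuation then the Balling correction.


AA = (OG−FG)/(OG−1)·100;  RA = AA·0.8192
AA = (1.065 − 1.021)/(1.065 − 1)·100 = 67.6923
RA = 67.6923·0.8192

55.4535 %


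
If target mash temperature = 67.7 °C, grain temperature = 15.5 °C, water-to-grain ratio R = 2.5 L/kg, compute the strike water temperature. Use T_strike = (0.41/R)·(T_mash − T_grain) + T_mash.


T_strike = (0.41/2.5)·(67.7 − 15.5) + 67.7

76.2608 °C


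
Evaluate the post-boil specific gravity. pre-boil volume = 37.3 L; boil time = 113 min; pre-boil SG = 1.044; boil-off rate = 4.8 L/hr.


V_post = V_pre − rate·(t/60);  SG_post = 1 + (SG_pre−1)·V_pre/V_post
V_post = 37.3 − 4.8·(113/60) = 28.2600
SG_post = 1 + (1.044 − 1)·37.3/28.2600

1.0581


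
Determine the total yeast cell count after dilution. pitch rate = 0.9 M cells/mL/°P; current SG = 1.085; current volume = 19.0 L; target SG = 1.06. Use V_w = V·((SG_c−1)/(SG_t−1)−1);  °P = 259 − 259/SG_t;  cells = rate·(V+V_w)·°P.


V_w = 19.0·((1.085−1)/(1.06−1)−1) = 7.9167
V_final = 19.0 + 7.9167 = 26.9167
°P = 259 − 259/1.06 = 14.6604
cells = 0.9·26.9167·14.6604

355.1476 billion cells


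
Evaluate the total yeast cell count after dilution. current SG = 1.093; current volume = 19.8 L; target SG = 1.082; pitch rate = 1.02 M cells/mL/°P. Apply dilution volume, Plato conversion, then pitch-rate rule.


V_w = V·((SG_c−1)/(SG_t−1)−1);  °P = 259 − 259/SG_t;  cells = rate·(V+V_w)·°P
V_w = 19.8·((1.093−1)/(1.082−1)−1) = 2.6561
V_final = 19.8 + 2.6561 = 22.4561
°P = 259 − 259/1.082 = 19.6285
cells = 1.02·22.4561·19.6285

449.5943 billion cells


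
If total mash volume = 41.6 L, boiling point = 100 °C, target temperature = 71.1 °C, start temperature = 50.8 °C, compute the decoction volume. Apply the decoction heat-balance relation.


V_dec = V_total·(T_target − T_start)/(T_boil − T_start)
V_dec = 41.6·(71.1 − 50.8)/(100 − 50.8)

17.1642 L


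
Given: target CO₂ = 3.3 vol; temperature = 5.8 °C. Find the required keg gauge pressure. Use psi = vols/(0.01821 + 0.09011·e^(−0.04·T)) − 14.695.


psi = 3.3/(0.01821 + 0.09011·e^(−0.04·5.8)) − 14.695

22.1097 psi


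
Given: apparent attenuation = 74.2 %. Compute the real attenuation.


RA = AA · 0.8192
RA = 74.2 · 0.8192

60.7846 %


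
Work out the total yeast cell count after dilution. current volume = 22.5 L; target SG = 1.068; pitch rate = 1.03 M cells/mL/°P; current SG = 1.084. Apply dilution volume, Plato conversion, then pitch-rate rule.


V_w = V·((SG_c−1)/(SG_t−1)−1);  °P = 259 − 259/SG_t;  cells = rate·(V+V_w)·°P
V_w = 22.5·((1.084−1)/(1.068−1)−1) = 5.2941
V_final = 22.5 + 5.2941 = 27.7941
°P = 259 − 259/1.068 = 16.4906
cells = 1.03·27.7941·16.4906

472.0930 billion cells


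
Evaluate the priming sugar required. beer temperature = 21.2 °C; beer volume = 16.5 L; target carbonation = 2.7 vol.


residual = 14.695·(0.01821 + 0.09011·e^(−0.04·T));  sugar = (target − residual)·4.0·V
residual = 14.695·(0.01821 + 0.09011·e^(−0.04·21.2)) = 0.8347
sugar = (2.7 − 0.8347)·4.0·16.5

123.1100 g


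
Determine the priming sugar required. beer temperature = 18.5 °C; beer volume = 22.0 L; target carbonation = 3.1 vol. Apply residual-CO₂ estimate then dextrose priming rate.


residual = 14.695·(0.01821 + 0.09011·e^(−0.04·T));  sugar = (target − residual)·4.0·V
residual = 14.695·(0.01821 + 0.09011·e^(−0.04·18.5)) = 0.8994
sugar = (3.1 − 0.8994)·4.0·22.0

193.6551 g


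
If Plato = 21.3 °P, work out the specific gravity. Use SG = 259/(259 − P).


SG = 259/(259 − 21.3)

1.0896


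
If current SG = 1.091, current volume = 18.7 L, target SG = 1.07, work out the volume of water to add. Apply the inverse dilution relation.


V_water = V·((SG_curr − 1)/(SG_target − 1) − 1)
V_water = 18.7·((1.091 − 1)/(1.07 − 1) − 1)

5.6100 L


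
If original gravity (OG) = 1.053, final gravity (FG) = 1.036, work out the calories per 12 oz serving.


ABW = (OG−FG)·131.25·0.79/FG;  °P = 259 − 259/SG (for OG→OE and FG→AE);  RE = 0.1808·OE + 0.8192·AE;  Cal = (6.9·ABW + 4·(RE−0.1))·FG·3.55
ABW = (1.053 − 1.036)·131.25·0.79/1.036 = 1.7014
OE = 259 − 259/1.053 = 13.0361 °P
AE = 259 − 259/1.036 = 9.0000 °P
RE = 0.1808·13.0361 + 0.8192·9.0000 = 9.7297 °P
Cal = (6.9·1.7014 + 4·(9.7297−0.1))·1.036·3.55

184.8418 kcal


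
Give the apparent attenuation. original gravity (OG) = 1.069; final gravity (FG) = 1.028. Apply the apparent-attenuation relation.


AA = (OG − FG)/(OG − 1) · 100
AA = (1.069 − 1.028)/(1.069 − 1) · 100

59.4203 %


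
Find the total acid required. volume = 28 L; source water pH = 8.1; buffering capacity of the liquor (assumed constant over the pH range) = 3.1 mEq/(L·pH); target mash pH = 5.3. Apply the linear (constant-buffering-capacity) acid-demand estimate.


acid = buffering capacity · (pH_source − pH_target) · V
acid = 3.1 · (8.1 − 5.3) · 28

243.0400 mEq


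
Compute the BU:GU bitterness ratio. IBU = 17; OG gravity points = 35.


BU:GU = IBU / OG_points
BU:GU = 17 / 35

0.4857


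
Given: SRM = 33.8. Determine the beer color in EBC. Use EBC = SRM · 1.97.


EBC = 33.8 · 1.97

66.5860 EBC


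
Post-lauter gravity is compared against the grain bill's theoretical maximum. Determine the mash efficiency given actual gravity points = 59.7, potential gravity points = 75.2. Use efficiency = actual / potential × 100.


efficiency = 59.7 / 75.2 × 100

79.3883 %


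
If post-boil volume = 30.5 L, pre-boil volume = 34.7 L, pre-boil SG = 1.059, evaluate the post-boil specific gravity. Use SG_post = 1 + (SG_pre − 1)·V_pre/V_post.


pts_pre = (1.059 − 1)·1000 = 59.0000
pts_post = 59.0000·34.7/30.5 = 67.1246
SG_post = 1 + 67.1246/1000

1.0671


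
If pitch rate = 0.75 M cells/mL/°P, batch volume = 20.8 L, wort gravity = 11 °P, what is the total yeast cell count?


cells (billions) = rate · V_L · °P
cells = 0.75 · 20.8 · 11

171.6000 billion cells


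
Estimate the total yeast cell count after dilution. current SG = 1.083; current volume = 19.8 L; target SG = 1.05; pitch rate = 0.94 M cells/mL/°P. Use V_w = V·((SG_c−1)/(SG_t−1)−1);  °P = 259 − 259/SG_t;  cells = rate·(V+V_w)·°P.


V_w = 19.8·((1.083−1)/(1.05−1)−1) = 13.0680
V_final = 19.8 + 13.0680 = 32.8680
°P = 259 − 259/1.05 = 12.3333
cells = 0.94·32.8680·12.3333

381.0497 billion cells


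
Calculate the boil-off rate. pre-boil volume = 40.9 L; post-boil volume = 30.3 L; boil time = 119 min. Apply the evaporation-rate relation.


rate = (V_pre − V_post) / (t_min/60)
rate = (40.9 − 30.3) / (119/60)

5.3445 L/hr


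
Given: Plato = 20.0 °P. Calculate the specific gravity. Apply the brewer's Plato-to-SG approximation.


SG = 259/(259 − P)
SG = 259/(259 − 20.0)

1.0837


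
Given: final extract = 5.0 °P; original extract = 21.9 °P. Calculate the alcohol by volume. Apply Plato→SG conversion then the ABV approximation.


SG = 259/(259 − P);  ABV = (OG − FG)·131.25
OG = 259/(259 − 21.9) = 1.0924
FG = 259/(259 − 5.0) = 1.0197
ABV = (1.0924 − 1.0197)·131.25

9.5394 % ABV


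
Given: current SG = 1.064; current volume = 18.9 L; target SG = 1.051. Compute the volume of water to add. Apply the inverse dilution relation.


V_water = V·((SG_curr − 1)/(SG_target − 1) − 1)
V_water = 18.9·((1.064 − 1)/(1.051 − 1) − 1)

4.8176 L


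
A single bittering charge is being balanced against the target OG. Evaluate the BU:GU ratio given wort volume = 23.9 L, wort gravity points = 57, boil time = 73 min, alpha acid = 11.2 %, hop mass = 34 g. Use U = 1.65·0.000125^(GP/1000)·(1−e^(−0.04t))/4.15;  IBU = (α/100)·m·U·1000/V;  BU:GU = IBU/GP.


U = 1.65·0.000125^(57/1000)·(1−e^(−0.04·73))/4.15 = 0.2254
IBU = (11.2/100)·34·0.2254·1000/23.9 = 35.9071
BU:GU = 35.9071/57

0.6299


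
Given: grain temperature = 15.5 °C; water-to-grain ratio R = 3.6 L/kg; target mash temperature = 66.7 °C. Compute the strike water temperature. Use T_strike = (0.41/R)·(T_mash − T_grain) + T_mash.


T_strike = (0.41/3.6)·(66.7 − 15.5) + 66.7

72.5311 °C


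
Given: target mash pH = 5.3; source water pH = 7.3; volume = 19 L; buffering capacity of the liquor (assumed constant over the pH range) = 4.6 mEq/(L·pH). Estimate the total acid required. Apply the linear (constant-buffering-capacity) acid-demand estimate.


acid = buffering capacity · (pH_source − pH_target) · V
acid = 4.6 · (7.3 − 5.3) · 19

174.8000 mEq


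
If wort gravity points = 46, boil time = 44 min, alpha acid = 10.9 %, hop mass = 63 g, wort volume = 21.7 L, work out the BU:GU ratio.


U = 1.65·0.000125^(GP/1000)·(1−e^(−0.04t))/4.15;  IBU = (α/100)·m·U·1000/V;  BU:GU = IBU/GP
U = 1.65·0.000125^(46/1000)·(1−e^(−0.04·44))/4.15 = 0.2177
IBU = (10.9/100)·63·0.2177·1000/21.7 = 68.8982
BU:GU = 68.8982/46

1.4978


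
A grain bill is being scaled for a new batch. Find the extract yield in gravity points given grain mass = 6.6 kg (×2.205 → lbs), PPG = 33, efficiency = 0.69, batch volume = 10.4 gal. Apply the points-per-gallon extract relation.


points = lbs × PPG × eff / vol
lbs = 6.6 × 2.205 = 14.5530
points = 14.5530 × 33 × 0.69 / 10.4

31.8627 points


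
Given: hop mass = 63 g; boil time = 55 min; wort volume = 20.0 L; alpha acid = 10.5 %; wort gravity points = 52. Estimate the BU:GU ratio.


U = 1.65·0.000125^(GP/1000)·(1−e^(−0.04t))/4.15;  IBU = (α/100)·m·U·1000/V;  BU:GU = IBU/GP
U = 1.65·0.000125^(52/1000)·(1−e^(−0.04·55))/4.15 = 0.2216
IBU = (10.5/100)·63·0.2216·1000/20.0 = 73.2779
BU:GU = 73.2779/52

1.4092


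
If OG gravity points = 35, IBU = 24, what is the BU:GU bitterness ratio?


BU:GU = IBU / OG_points
BU:GU = 24 / 35

0.6857


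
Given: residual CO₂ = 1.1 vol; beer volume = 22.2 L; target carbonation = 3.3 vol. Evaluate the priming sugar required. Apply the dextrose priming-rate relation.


sugar = (target − residual)·4.0·V
sugar = (3.3 − 1.1)·4.0·22.2

195.3600 g


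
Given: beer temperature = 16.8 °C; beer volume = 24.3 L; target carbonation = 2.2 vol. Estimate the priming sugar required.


residual = 14.695·(0.01821 + 0.09011·e^(−0.04·T));  sugar = (target − residual)·4.0·V
residual = 14.695·(0.01821 + 0.09011·e^(−0.04·16.8)) = 0.9438
sugar = (2.2 − 0.9438)·4.0·24.3

122.0998 g


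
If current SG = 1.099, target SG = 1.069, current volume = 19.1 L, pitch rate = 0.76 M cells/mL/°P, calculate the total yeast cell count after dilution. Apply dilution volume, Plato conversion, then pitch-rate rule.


V_w = V·((SG_c−1)/(SG_t−1)−1);  °P = 259 − 259/SG_t;  cells = rate·(V+V_w)·°P
V_w = 19.1·((1.099−1)/(1.069−1)−1) = 8.3043
V_final = 19.1 + 8.3043 = 27.4043
°P = 259 − 259/1.069 = 16.7175
cells = 0.76·27.4043·16.7175

348.1803 billion cells


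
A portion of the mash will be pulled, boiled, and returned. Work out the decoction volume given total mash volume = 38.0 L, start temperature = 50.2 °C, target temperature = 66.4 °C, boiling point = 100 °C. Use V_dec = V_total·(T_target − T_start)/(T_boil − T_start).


V_dec = 38.0·(66.4 − 50.2)/(100 − 50.2)

12.3614 L


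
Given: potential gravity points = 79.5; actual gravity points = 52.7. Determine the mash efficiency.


efficiency = actual / potential × 100
efficiency = 52.7 / 79.5 × 100

66.2893 %


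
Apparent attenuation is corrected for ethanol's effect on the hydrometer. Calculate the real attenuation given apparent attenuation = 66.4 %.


RA = AA · 0.8192
RA = 66.4 · 0.8192

54.3949 %


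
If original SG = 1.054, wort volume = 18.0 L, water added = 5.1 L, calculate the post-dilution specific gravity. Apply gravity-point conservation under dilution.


SG_new = 1 + (SG_old − 1)·V_old/(V_old + V_water)
pts = (1.054 − 1)·1000·18.0/(18.0 + 5.1) = 42.0779
SG_new = 1 + 42.0779/1000

1.0421
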